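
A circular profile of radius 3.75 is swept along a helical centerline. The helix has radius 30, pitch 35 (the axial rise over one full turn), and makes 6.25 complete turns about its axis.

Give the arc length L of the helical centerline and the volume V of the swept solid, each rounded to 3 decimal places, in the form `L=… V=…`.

L=1198.234 V=52936.356

2πR = 2π·30 = 188.495559
per-turn = √(188.495559² + 35²) = √(35530.5758 + 1225) = √36755.5758 = 191.717438
L = 6.25 × 191.717438 = 1198.233984
V = π·3.75² × L = 44.178647 × 1198.233984 = 52936.355851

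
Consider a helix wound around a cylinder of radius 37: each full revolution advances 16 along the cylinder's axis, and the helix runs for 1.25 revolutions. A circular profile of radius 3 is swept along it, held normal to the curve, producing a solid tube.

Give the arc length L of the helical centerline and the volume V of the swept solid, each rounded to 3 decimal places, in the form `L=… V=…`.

2πR = 2π·37 = 232.477856
per-turn = √(232.477856² + 16²) = √(54045.9537 + 256) = √54301.9537 = 233.027796
L = 1.25 × 233.027796 = 291.284745
V = π·3² × L = 28.274334 × 291.284745 = 8235.882134

L=291.285 V=8235.882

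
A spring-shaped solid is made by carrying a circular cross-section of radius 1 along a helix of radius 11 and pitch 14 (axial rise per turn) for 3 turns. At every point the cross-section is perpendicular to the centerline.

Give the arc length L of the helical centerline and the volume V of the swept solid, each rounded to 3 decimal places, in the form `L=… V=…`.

L=211.556 V=664.623

2πR = 2π·11 = 69.115038
per-turn = √(69.115038² + 14²) = √(4776.8885 + 196) = √4972.8885 = 70.518710
L = 3 × 70.518710 = 211.556131
V = π·1² × L = 3.141593 × 211.556131 = 664.623189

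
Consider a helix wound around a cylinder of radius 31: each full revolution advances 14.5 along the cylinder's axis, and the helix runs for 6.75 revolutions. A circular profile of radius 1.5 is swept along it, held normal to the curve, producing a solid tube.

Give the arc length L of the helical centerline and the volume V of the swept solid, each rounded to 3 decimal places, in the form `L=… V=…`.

L=1318.395 V=9319.182

2πR = 2π·31 = 194.778745
per-turn = √(194.778745² + 14.5²) = √(37938.7593 + 210.25) = √38149.0093 = 195.317714
L = 6.75 × 195.317714 = 1318.394568
V = π·1.5² × L = 7.068583 × 1318.394568 = 9319.182051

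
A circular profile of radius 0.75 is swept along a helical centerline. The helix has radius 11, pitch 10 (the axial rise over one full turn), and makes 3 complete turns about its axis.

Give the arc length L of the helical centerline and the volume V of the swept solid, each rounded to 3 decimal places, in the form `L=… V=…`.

L=209.504 V=370.224

2πR = 2π·11 = 69.115038
per-turn = √(69.115038² + 10²) = √(4776.8885 + 100) = √4876.8885 = 69.834723
L = 3 × 69.834723 = 209.504169
V = π·0.75² × L = 1.767146 × 209.504169 = 370.224426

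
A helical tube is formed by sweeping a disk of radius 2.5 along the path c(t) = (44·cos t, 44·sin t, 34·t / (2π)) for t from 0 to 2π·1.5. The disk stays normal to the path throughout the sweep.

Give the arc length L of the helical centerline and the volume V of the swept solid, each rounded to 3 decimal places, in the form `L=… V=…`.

L=417.815 V=8203.769

2πR = 2π·44 = 276.460154
per-turn = √(276.460154² + 34²) = √(76430.2165 + 1156) = √77586.2165 = 278.543024
L = 1.5 × 278.543024 = 417.814537
V = π·2.5² × L = 19.634954 × 417.814537 = 8203.769244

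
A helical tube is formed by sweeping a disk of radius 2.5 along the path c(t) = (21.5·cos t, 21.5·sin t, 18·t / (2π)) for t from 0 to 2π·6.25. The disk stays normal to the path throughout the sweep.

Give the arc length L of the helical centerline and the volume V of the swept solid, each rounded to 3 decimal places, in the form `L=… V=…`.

2πR = 2π·21.5 = 135.088484
per-turn = √(135.088484² + 18²) = √(18248.8985 + 324) = √18572.8985 = 136.282422
L = 6.25 × 136.282422 = 851.765137
V = π·2.5² × L = 19.634954 × 851.765137 = 16724.369362

L=851.765 V=16724.369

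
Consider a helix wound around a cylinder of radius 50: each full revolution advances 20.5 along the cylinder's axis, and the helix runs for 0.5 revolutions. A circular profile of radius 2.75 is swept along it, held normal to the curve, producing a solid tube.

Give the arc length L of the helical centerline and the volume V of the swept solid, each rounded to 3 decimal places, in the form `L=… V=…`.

2πR = 2π·50 = 314.159265
per-turn = √(314.159265² + 20.5²) = √(98696.0440 + 420.25) = √99116.2940 = 314.827404
L = 0.5 × 314.827404 = 157.413702
V = π·2.75² × L = 23.758294 × 157.413702 = 3739.881076

L=157.414 V=3739.881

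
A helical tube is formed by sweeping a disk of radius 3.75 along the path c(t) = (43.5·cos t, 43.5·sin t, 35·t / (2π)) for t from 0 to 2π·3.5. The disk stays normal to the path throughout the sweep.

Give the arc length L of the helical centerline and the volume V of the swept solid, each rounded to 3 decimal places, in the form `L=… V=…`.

2πR = 2π·43.5 = 273.318561
per-turn = √(273.318561² + 35²) = √(74703.0357 + 1225) = √75928.0357 = 275.550423
L = 3.5 × 275.550423 = 964.426481
V = π·3.75² × L = 44.178647 × 964.426481 = 42607.056769

L=964.426 V=42607.057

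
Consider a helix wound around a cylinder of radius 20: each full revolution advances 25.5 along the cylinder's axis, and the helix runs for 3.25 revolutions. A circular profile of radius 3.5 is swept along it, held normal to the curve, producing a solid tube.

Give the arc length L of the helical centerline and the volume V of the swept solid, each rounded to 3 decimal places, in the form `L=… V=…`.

2πR = 2π·20 = 125.663706
per-turn = √(125.663706² + 25.5²) = √(15791.3670 + 650.25) = √16441.6170 = 128.224869
L = 3.25 × 128.224869 = 416.730824
V = π·3.5² × L = 38.484510 × 416.730824 = 16037.681582

L=416.731 V=16037.682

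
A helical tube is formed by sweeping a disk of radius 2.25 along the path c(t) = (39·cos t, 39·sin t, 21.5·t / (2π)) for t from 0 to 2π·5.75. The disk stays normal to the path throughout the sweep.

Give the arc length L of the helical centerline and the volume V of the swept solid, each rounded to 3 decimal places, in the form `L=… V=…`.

2πR = 2π·39 = 245.044227
per-turn = √(245.044227² + 21.5²) = √(60046.6732 + 462.25) = √60508.9232 = 245.985616
L = 5.75 × 245.985616 = 1414.417291
V = π·2.25² × L = 15.904313 × 1414.417291 = 22495.335035

L=1414.417 V=22495.335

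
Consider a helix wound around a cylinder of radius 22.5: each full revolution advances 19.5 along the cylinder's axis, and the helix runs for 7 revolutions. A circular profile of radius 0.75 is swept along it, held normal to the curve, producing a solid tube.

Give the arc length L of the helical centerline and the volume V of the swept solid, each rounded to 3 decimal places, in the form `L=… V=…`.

L=998.971 V=1765.328

2πR = 2π·22.5 = 141.371669
per-turn = √(141.371669² + 19.5²) = √(19985.9489 + 380.25) = √20366.1989 = 142.710192
L = 7 × 142.710192 = 998.971344
V = π·0.75² × L = 1.767146 × 998.971344 = 1765.328083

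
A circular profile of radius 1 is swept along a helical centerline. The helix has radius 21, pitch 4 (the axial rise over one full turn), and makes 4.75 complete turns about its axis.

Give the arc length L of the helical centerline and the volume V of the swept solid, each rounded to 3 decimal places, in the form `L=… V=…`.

L=627.036 V=1969.891

2πR = 2π·21 = 131.946891
per-turn = √(131.946891² + 4²) = √(17409.9822 + 16) = √17425.9822 = 132.007508
L = 4.75 × 132.007508 = 627.035663
V = π·1² × L = 3.141593 × 627.035663 = 1969.890632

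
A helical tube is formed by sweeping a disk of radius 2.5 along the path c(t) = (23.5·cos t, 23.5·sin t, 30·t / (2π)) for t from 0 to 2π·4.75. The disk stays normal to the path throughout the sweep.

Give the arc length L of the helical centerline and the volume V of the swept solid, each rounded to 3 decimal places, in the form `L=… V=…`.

2πR = 2π·23.5 = 147.654855
per-turn = √(147.654855² + 30²) = √(21801.9561 + 900) = √22701.9561 = 150.671683
L = 4.75 × 150.671683 = 715.690495
V = π·2.5² × L = 19.634954 × 715.690495 = 14052.550013

L=715.690 V=14052.550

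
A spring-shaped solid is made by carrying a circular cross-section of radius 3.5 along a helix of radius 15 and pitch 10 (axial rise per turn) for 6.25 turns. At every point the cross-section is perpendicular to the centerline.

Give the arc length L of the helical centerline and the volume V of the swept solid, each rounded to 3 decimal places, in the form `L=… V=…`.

2πR = 2π·15 = 94.247780
per-turn = √(94.247780² + 10²) = √(8882.6440 + 100) = √8982.6440 = 94.776811
L = 6.25 × 94.776811 = 592.355071
V = π·3.5² × L = 38.484510 × 592.355071 = 22796.494644

L=592.355 V=22796.495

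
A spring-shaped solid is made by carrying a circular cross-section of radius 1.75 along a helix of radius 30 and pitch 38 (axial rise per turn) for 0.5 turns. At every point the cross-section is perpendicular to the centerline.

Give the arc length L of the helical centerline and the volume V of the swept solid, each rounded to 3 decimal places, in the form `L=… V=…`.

L=96.144 V=925.012

2πR = 2π·30 = 188.495559
per-turn = √(188.495559² + 38²) = √(35530.5758 + 1444) = √36974.5758 = 192.287742
L = 0.5 × 192.287742 = 96.143871
V = π·1.75² × L = 9.621128 × 96.143871 = 925.012443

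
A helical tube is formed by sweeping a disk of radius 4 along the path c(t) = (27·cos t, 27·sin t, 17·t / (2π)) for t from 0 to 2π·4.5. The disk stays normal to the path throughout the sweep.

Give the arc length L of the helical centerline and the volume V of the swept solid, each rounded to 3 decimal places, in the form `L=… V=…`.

L=767.230 V=38565.207

2πR = 2π·27 = 169.646003
per-turn = √(169.646003² + 17²) = √(28779.7664 + 289) = √29068.7664 = 170.495649
L = 4.5 × 170.495649 = 767.230422
V = π·4² × L = 50.265482 × 767.230422 = 38565.207313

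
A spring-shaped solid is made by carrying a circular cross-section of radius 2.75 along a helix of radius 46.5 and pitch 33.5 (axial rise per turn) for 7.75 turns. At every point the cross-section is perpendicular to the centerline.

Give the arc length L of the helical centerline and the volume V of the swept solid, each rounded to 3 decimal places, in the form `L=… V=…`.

2πR = 2π·46.5 = 292.168117
per-turn = √(292.168117² + 33.5²) = √(85362.2085 + 1122.25) = √86484.4585 = 294.082401
L = 7.75 × 294.082401 = 2279.138606
V = π·2.75² × L = 23.758294 × 2279.138606 = 54148.446083

L=2279.139 V=54148.446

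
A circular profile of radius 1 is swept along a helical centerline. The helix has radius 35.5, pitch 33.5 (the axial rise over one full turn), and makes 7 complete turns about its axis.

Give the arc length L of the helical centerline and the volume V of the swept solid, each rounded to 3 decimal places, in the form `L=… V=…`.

L=1578.883 V=4960.207

2πR = 2π·35.5 = 223.053078
per-turn = √(223.053078² + 33.5²) = √(49752.6758 + 1122.25) = √50874.9258 = 225.554707
L = 7 × 225.554707 = 1578.882948
V = π·1² × L = 3.141593 × 1578.882948 = 4960.207070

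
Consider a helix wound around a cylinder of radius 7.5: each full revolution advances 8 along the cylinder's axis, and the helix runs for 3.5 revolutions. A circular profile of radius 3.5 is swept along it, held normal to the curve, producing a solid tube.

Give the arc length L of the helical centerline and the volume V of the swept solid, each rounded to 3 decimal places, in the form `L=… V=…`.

L=167.293 V=6438.206

2πR = 2π·7.5 = 47.123890
per-turn = √(47.123890² + 8²) = √(2220.6610 + 64) = √2284.6610 = 47.798127
L = 3.5 × 47.798127 = 167.293446
V = π·3.5² × L = 38.484510 × 167.293446 = 6438.206303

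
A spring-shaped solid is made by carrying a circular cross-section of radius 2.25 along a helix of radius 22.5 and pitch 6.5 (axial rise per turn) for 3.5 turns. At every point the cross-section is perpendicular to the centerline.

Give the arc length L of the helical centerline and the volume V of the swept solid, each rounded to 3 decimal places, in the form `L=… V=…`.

L=495.324 V=7877.781

2πR = 2π·22.5 = 141.371669
per-turn = √(141.371669² + 6.5²) = √(19985.9489 + 42.25) = √20028.1989 = 141.521019
L = 3.5 × 141.521019 = 495.323568
V = π·2.25² × L = 15.904313 × 495.323568 = 7877.780962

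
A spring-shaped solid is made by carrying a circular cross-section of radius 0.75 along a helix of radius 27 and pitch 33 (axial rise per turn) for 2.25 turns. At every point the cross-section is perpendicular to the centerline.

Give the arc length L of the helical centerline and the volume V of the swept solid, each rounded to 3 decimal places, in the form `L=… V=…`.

2πR = 2π·27 = 169.646003
per-turn = √(169.646003² + 33²) = √(28779.7664 + 1089) = √29868.7664 = 172.825827
L = 2.25 × 172.825827 = 388.858110
V = π·0.75² × L = 1.767146 × 388.858110 = 687.169003

L=388.858 V=687.169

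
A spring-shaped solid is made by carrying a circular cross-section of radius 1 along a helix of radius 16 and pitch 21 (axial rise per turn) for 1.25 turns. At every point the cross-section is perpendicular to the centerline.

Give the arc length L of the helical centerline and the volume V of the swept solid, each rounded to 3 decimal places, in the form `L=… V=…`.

2πR = 2π·16 = 100.530965
per-turn = √(100.530965² + 21²) = √(10106.4749 + 441) = √10547.4749 = 102.700900
L = 1.25 × 102.700900 = 128.376125
V = π·1² × L = 3.141593 × 128.376125 = 403.305492

L=128.376 V=403.305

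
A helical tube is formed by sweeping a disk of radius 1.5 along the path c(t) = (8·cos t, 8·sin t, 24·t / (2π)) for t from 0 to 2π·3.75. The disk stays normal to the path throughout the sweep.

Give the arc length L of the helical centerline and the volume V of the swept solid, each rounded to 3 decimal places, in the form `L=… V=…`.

L=208.879 V=1476.481

2πR = 2π·8 = 50.265482
per-turn = √(50.265482² + 24²) = √(2526.6187 + 576) = √3102.6187 = 55.701156
L = 3.75 × 55.701156 = 208.879333
V = π·1.5² × L = 7.068583 × 208.879333 = 1476.481002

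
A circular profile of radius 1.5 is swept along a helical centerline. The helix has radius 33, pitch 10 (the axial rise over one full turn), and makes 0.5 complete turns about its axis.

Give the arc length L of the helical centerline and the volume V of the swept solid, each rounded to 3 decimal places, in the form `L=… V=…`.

2πR = 2π·33 = 207.345115
per-turn = √(207.345115² + 10²) = √(42991.9968 + 100) = √43091.9968 = 207.586119
L = 0.5 × 207.586119 = 103.793059
V = π·1.5² × L = 7.068583 × 103.793059 = 733.669904

L=103.793 V=733.670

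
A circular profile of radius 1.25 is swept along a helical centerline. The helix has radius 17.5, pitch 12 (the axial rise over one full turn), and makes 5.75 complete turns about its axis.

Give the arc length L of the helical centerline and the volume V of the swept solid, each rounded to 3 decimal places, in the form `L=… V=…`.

L=636.000 V=3121.955

2πR = 2π·17.5 = 109.955743
per-turn = √(109.955743² + 12²) = √(12090.2654 + 144) = √12234.2654 = 110.608614
L = 5.75 × 110.608614 = 635.999528
V = π·1.25² × L = 4.908739 × 635.999528 = 3121.955382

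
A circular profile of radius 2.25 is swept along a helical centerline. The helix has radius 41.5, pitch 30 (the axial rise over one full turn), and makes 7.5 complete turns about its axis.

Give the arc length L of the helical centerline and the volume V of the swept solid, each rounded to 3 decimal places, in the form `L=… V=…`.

2πR = 2π·41.5 = 260.752190
per-turn = √(260.752190² + 30²) = √(67991.7047 + 900) = √68891.7047 = 262.472293
L = 7.5 × 262.472293 = 1968.542199
V = π·2.25² × L = 15.904313 × 1968.542199 = 31308.310915

L=1968.542 V=31308.311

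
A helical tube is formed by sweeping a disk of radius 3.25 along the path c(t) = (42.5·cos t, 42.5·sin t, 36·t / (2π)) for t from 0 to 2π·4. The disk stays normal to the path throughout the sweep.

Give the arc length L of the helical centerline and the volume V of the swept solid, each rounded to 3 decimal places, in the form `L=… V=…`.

L=1077.804 V=35764.861

2πR = 2π·42.5 = 267.035376
per-turn = √(267.035376² + 36²) = √(71307.8918 + 1296) = √72603.8918 = 269.451094
L = 4 × 269.451094 = 1077.804374
V = π·3.25² × L = 33.183072 × 1077.804374 = 35764.860582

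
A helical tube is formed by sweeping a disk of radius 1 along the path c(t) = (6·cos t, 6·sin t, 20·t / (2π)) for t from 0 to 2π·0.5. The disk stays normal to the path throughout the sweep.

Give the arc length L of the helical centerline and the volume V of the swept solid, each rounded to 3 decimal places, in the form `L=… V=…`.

2πR = 2π·6 = 37.699112
per-turn = √(37.699112² + 20²) = √(1421.2230 + 400) = √1821.2230 = 42.675790
L = 0.5 × 42.675790 = 21.337895
V = π·1² × L = 3.141593 × 21.337895 = 67.034974

L=21.338 V=67.035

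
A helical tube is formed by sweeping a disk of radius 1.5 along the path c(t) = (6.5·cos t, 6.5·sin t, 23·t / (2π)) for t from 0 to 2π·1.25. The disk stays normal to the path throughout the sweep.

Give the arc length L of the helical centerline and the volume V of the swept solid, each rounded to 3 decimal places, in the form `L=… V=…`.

L=58.590 V=414.146

2πR = 2π·6.5 = 40.840704
per-turn = √(40.840704² + 23²) = √(1667.9631 + 529) = √2196.9631 = 46.871773
L = 1.25 × 46.871773 = 58.589717
V = π·1.5² × L = 7.068583 × 58.589717 = 414.146304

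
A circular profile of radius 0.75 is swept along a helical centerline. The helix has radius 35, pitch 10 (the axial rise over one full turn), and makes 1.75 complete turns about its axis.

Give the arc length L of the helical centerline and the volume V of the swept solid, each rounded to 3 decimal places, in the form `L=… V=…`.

2πR = 2π·35 = 219.911486
per-turn = √(219.911486² + 10²) = √(48361.0616 + 100) = √48461.0616 = 220.138733
L = 1.75 × 220.138733 = 385.242782
V = π·0.75² × L = 1.767146 × 385.242782 = 680.780190

L=385.243 V=680.780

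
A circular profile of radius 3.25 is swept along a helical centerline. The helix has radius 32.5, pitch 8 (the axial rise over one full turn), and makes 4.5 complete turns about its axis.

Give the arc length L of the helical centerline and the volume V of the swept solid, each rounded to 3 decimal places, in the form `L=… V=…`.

L=919.621 V=30515.842

2πR = 2π·32.5 = 204.203522
per-turn = √(204.203522² + 8²) = √(41699.0786 + 64) = √41763.0786 = 204.360169
L = 4.5 × 204.360169 = 919.620760
V = π·3.25² × L = 33.183072 × 919.620760 = 30515.842251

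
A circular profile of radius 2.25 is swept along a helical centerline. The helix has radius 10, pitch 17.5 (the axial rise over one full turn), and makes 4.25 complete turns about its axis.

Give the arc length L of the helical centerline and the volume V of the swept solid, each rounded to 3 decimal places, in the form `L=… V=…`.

2πR = 2π·10 = 62.831853
per-turn = √(62.831853² + 17.5²) = √(3947.8418 + 306.25) = √4254.0918 = 65.223399
L = 4.25 × 65.223399 = 277.199445
V = π·2.25² × L = 15.904313 × 277.199445 = 4408.666687

L=277.199 V=4408.667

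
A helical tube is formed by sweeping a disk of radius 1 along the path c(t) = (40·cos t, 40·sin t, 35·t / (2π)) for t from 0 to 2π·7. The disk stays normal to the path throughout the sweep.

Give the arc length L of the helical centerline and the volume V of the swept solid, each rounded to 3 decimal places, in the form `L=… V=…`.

L=1776.269 V=5580.315

2πR = 2π·40 = 251.327412
per-turn = √(251.327412² + 35²) = √(63165.4682 + 1225) = √64390.4682 = 253.752770
L = 7 × 253.752770 = 1776.269388
V = π·1² × L = 3.141593 × 1776.269388 = 5580.314861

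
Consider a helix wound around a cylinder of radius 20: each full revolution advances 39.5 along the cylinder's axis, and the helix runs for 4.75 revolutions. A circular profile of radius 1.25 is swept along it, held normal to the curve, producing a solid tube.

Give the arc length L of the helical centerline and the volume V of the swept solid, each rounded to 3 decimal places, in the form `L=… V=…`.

L=625.696 V=3071.380

2πR = 2π·20 = 125.663706
per-turn = √(125.663706² + 39.5²) = √(15791.3670 + 1560.25) = √17351.6170 = 131.725537
L = 4.75 × 131.725537 = 625.696300
V = π·1.25² × L = 4.908739 × 625.696300 = 3071.379529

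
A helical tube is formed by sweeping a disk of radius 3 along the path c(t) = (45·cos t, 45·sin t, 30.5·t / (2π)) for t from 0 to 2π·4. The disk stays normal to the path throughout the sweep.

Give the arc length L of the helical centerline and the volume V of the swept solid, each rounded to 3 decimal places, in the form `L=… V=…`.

L=1137.534 V=32163.030

2πR = 2π·45 = 282.743339
per-turn = √(282.743339² + 30.5²) = √(79943.7956 + 930.25) = √80874.0456 = 284.383624
L = 4 × 284.383624 = 1137.534496
V = π·3² × L = 28.274334 × 1137.534496 = 32163.030152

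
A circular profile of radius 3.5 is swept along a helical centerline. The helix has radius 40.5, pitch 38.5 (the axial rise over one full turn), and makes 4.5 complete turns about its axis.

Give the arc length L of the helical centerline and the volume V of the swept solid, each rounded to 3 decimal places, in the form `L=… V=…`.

2πR = 2π·40.5 = 254.469005
per-turn = √(254.469005² + 38.5²) = √(64754.4745 + 1482.25) = √66236.7245 = 257.364964
L = 4.5 × 257.364964 = 1158.142336
V = π·3.5² × L = 38.484510 × 1158.142336 = 44570.540322

L=1158.142 V=44570.540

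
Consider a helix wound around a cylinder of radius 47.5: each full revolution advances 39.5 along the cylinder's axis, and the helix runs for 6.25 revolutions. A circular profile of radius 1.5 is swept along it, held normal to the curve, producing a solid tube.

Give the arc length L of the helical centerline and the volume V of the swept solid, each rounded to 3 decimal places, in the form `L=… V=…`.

2πR = 2π·47.5 = 298.451302
per-turn = √(298.451302² + 39.5²) = √(89073.1797 + 1560.25) = √90633.4297 = 301.053865
L = 6.25 × 301.053865 = 1881.586657
V = π·1.5² × L = 7.068583 × 1881.586657 = 13300.152343

L=1881.587 V=13300.152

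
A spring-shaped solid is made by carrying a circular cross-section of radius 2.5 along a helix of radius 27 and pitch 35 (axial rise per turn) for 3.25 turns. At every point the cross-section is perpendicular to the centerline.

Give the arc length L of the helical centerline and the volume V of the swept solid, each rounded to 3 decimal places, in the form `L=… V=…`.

L=562.961 V=11053.718

2πR = 2π·27 = 169.646003
per-turn = √(169.646003² + 35²) = √(28779.7664 + 1225) = √30004.7664 = 173.218840
L = 3.25 × 173.218840 = 562.961229
V = π·2.5² × L = 19.634954 × 562.961229 = 11053.717885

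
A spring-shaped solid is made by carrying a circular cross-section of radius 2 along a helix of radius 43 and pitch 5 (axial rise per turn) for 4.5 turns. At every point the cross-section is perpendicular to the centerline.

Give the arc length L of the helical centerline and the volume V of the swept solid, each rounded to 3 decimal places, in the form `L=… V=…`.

2πR = 2π·43 = 270.176968
per-turn = √(270.176968² + 5²) = √(72995.5942 + 25) = √73020.5942 = 270.223230
L = 4.5 × 270.223230 = 1216.004536
V = π·2² × L = 12.566371 × 1216.004536 = 15280.763668

L=1216.005 V=15280.764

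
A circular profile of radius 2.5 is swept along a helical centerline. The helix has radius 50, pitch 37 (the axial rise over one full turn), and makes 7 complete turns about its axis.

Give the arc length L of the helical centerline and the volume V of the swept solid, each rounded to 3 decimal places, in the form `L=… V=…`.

L=2214.314 V=43477.957

2πR = 2π·50 = 314.159265
per-turn = √(314.159265² + 37²) = √(98696.0440 + 1369) = √100065.0440 = 316.330593
L = 7 × 316.330593 = 2214.314150
V = π·2.5² × L = 19.634954 × 2214.314150 = 43477.956672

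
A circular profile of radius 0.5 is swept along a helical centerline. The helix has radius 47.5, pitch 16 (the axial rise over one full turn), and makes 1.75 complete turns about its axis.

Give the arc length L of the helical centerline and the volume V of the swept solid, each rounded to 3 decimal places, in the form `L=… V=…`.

2πR = 2π·47.5 = 298.451302
per-turn = √(298.451302² + 16²) = √(89073.1797 + 256) = √89329.1797 = 298.879875
L = 1.75 × 298.879875 = 523.039781
V = π·0.5² × L = 0.785398 × 523.039781 = 410.794484

L=523.040 V=410.794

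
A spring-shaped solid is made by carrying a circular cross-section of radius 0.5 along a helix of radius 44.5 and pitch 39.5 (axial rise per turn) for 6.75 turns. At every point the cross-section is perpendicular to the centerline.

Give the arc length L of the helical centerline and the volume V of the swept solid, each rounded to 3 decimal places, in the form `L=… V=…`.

2πR = 2π·44.5 = 279.601746
per-turn = √(279.601746² + 39.5²) = √(78177.1365 + 1560.25) = √79737.3865 = 282.378091
L = 6.75 × 282.378091 = 1906.052116
V = π·0.5² × L = 0.785398 × 1906.052116 = 1497.009832

L=1906.052 V=1497.010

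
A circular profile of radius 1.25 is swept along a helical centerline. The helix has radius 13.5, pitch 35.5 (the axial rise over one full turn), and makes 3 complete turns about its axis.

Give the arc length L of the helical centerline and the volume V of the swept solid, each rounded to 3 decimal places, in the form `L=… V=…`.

2πR = 2π·13.5 = 84.823002
per-turn = √(84.823002² + 35.5²) = √(7194.9416 + 1260.25) = √8455.1916 = 91.952116
L = 3 × 91.952116 = 275.856348
V = π·1.25² × L = 4.908739 × 275.856348 = 1354.106679

L=275.856 V=1354.107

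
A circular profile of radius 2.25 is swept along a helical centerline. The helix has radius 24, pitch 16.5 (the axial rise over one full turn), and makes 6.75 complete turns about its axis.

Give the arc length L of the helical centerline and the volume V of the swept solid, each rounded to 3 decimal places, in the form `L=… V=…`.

2πR = 2π·24 = 150.796447
per-turn = √(150.796447² + 16.5²) = √(22739.5685 + 272.25) = √23011.8185 = 151.696468
L = 6.75 × 151.696468 = 1023.951162
V = π·2.25² × L = 15.904313 × 1023.951162 = 16285.239582

L=1023.951 V=16285.240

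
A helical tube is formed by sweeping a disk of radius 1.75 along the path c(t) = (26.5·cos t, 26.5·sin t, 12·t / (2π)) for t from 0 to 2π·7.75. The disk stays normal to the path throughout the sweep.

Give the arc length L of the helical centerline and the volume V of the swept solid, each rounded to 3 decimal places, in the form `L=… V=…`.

2πR = 2π·26.5 = 166.504411
per-turn = √(166.504411² + 12²) = √(27723.7188 + 144) = √27867.7188 = 166.936272
L = 7.75 × 166.936272 = 1293.756105
V = π·1.75² × L = 9.621128 × 1293.756105 = 12447.392438

L=1293.756 V=12447.392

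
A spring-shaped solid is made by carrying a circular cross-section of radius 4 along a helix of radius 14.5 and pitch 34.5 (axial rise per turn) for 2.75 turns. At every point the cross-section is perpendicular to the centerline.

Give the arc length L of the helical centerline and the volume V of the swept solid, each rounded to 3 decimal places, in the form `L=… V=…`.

2πR = 2π·14.5 = 91.106187
per-turn = √(91.106187² + 34.5²) = √(8300.3373 + 1190.25) = √9490.5873 = 97.419645
L = 2.75 × 97.419645 = 267.904025
V = π·4² × L = 50.265482 × 267.904025 = 13466.325055

L=267.904 V=13466.325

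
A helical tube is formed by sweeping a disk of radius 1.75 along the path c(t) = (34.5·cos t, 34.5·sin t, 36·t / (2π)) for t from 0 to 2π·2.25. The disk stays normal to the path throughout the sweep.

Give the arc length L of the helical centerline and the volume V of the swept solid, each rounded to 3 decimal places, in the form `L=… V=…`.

L=494.413 V=4756.806

2πR = 2π·34.5 = 216.769893
per-turn = √(216.769893² + 36²) = √(46989.1866 + 1296) = √48285.1866 = 219.738905
L = 2.25 × 219.738905 = 494.412537
V = π·1.75² × L = 9.621128 × 494.412537 = 4756.806059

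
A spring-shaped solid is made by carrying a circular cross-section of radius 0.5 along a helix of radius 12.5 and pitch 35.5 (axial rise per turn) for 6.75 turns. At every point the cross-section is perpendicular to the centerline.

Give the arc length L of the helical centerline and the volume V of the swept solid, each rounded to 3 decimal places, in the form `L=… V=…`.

L=581.784 V=456.932

2πR = 2π·12.5 = 78.539816
per-turn = √(78.539816² + 35.5²) = √(6168.5028 + 1260.25) = √7428.7528 = 86.190213
L = 6.75 × 86.190213 = 581.783935
V = π·0.5² × L = 0.785398 × 581.783935 = 456.932034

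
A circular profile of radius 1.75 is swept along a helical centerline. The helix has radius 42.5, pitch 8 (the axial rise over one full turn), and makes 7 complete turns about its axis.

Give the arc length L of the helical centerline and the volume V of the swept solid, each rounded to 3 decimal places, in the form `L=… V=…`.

L=1870.086 V=17992.339

2πR = 2π·42.5 = 267.035376
per-turn = √(267.035376² + 8²) = √(71307.8918 + 64) = √71371.8918 = 267.155183
L = 7 × 267.155183 = 1870.086281
V = π·1.75² × L = 9.621128 × 1870.086281 = 17992.338548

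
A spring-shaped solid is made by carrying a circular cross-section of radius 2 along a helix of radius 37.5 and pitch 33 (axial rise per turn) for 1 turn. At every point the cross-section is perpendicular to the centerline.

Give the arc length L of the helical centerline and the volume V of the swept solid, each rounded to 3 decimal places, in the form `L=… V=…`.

2πR = 2π·37.5 = 235.619449
per-turn = √(235.619449² + 33²) = √(55516.5248 + 1089) = √56605.5248 = 237.919156
L = 1 × 237.919156 = 237.919156
V = π·2² × L = 12.566371 × 237.919156 = 2989.780290

L=237.919 V=2989.780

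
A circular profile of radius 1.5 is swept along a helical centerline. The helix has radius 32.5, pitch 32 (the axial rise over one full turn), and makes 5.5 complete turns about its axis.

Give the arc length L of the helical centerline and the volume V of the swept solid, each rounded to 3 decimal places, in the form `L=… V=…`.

2πR = 2π·32.5 = 204.203522
per-turn = √(204.203522² + 32²) = √(41699.0786 + 1024) = √42723.0786 = 206.695618
L = 5.5 × 206.695618 = 1136.825900
V = π·1.5² × L = 7.068583 × 1136.825900 = 8035.748767

L=1136.826 V=8035.749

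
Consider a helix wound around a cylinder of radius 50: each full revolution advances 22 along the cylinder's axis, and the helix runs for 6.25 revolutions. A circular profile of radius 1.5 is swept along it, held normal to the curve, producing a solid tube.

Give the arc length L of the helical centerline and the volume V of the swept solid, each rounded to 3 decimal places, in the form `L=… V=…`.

2πR = 2π·50 = 314.159265
per-turn = √(314.159265² + 22²) = √(98696.0440 + 484) = √99180.0440 = 314.928633
L = 6.25 × 314.928633 = 1968.303958
V = π·1.5² × L = 7.068583 × 1968.303958 = 13913.120819

L=1968.304 V=13913.121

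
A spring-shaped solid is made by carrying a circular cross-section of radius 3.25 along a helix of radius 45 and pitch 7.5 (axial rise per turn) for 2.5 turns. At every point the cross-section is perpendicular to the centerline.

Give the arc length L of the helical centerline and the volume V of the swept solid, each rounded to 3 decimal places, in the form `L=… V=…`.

2πR = 2π·45 = 282.743339
per-turn = √(282.743339² + 7.5²) = √(79943.7956 + 56.25) = √80000.0456 = 282.842793
L = 2.5 × 282.842793 = 707.106983
V = π·3.25² × L = 33.183072 × 707.106983 = 23463.982212

L=707.107 V=23463.982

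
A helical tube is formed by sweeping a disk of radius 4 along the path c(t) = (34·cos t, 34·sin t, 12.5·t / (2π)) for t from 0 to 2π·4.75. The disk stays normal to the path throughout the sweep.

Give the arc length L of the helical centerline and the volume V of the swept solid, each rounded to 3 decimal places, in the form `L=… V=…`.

2πR = 2π·34 = 213.628300
per-turn = √(213.628300² + 12.5²) = √(45637.0508 + 156.25) = √45793.3008 = 213.993693
L = 4.75 × 213.993693 = 1016.470043
V = π·4² × L = 50.265482 × 1016.470043 = 51093.357112

L=1016.470 V=51093.357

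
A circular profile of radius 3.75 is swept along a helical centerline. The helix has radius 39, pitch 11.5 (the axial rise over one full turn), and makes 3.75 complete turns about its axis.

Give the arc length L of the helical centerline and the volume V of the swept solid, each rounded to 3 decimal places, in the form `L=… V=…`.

2πR = 2π·39 = 245.044227
per-turn = √(245.044227² + 11.5²) = √(60046.6732 + 132.25) = √60178.9232 = 245.313928
L = 3.75 × 245.313928 = 919.927229
V = π·3.75² × L = 44.178647 × 919.927229 = 40641.140044

L=919.927 V=40641.140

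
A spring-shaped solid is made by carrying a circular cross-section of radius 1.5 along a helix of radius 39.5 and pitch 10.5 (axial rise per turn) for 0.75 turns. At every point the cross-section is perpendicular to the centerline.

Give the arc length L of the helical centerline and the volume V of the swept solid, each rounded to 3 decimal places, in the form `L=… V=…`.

2πR = 2π·39.5 = 248.185820
per-turn = √(248.185820² + 10.5²) = √(61596.2011 + 110.25) = √61706.4511 = 248.407832
L = 0.75 × 248.407832 = 186.305874
V = π·1.5² × L = 7.068583 × 186.305874 = 1316.918622

L=186.306 V=1316.919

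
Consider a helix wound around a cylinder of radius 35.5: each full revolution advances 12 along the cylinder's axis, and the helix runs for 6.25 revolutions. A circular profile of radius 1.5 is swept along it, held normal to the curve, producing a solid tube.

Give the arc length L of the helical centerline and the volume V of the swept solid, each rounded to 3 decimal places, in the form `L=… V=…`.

2πR = 2π·35.5 = 223.053078
per-turn = √(223.053078² + 12²) = √(49752.6758 + 144) = √49896.6758 = 223.375638
L = 6.25 × 223.375638 = 1396.097739
V = π·1.5² × L = 7.068583 × 1396.097739 = 9868.433404

L=1396.098 V=9868.433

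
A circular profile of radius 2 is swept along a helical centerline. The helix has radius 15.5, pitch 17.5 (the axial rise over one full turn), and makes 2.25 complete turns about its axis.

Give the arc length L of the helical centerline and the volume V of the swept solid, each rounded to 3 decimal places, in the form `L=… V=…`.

2πR = 2π·15.5 = 97.389372
per-turn = √(97.389372² + 17.5²) = √(9484.6898 + 306.25) = √9790.9398 = 98.949178
L = 2.25 × 98.949178 = 222.635651
V = π·2² × L = 12.566371 × 222.635651 = 2797.722097

L=222.636 V=2797.722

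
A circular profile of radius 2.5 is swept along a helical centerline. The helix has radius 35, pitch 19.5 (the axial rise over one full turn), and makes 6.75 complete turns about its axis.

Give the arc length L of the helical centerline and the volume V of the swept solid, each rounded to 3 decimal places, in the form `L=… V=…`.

L=1490.227 V=29260.535

2πR = 2π·35 = 219.911486
per-turn = √(219.911486² + 19.5²) = √(48361.0616 + 380.25) = √48741.3116 = 220.774345
L = 6.75 × 220.774345 = 1490.226831
V = π·2.5² × L = 19.634954 × 1490.226831 = 29260.535405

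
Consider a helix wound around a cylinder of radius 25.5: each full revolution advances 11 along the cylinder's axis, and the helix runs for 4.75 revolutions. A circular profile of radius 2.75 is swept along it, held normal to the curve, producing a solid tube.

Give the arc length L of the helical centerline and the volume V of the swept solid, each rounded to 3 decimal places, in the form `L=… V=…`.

L=762.842 V=18123.833

2πR = 2π·25.5 = 160.221225
per-turn = √(160.221225² + 11²) = √(25670.8410 + 121) = √25791.8410 = 160.598384
L = 4.75 × 160.598384 = 762.842326
V = π·2.75² × L = 23.758294 × 762.842326 = 18123.832583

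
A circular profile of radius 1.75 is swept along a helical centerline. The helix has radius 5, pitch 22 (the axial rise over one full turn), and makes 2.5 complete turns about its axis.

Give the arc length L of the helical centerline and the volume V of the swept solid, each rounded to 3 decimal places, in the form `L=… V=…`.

L=95.883 V=922.500

2πR = 2π·5 = 31.415927
per-turn = √(31.415927² + 22²) = √(986.9604 + 484) = √1470.9604 = 38.353102
L = 2.5 × 38.353102 = 95.882755
V = π·1.75² × L = 9.621128 × 95.882755 = 922.500213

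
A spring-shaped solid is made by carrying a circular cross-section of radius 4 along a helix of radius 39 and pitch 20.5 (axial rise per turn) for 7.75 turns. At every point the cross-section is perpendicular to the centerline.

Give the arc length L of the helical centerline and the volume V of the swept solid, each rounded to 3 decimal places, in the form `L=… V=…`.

2πR = 2π·39 = 245.044227
per-turn = √(245.044227² + 20.5²) = √(60046.6732 + 420.25) = √60466.9232 = 245.900230
L = 7.75 × 245.900230 = 1905.726783
V = π·4² × L = 50.265482 × 1905.726783 = 95792.276204

L=1905.727 V=95792.276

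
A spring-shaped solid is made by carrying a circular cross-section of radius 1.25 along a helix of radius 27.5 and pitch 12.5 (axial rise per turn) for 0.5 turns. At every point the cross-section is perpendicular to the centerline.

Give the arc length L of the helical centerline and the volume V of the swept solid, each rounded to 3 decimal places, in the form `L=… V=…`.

L=86.620 V=425.193

2πR = 2π·27.5 = 172.787596
per-turn = √(172.787596² + 12.5²) = √(29855.5533 + 156.25) = √30011.8033 = 173.239151
L = 0.5 × 173.239151 = 86.619575
V = π·1.25² × L = 4.908739 × 86.619575 = 425.192846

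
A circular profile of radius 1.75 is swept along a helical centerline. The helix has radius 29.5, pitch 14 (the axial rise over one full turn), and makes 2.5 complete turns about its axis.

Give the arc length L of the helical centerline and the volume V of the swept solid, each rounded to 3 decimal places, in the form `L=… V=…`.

L=464.705 V=4470.984

2πR = 2π·29.5 = 185.353967
per-turn = √(185.353967² + 14²) = √(34356.0929 + 196) = √34552.0929 = 185.881933
L = 2.5 × 185.881933 = 464.704832
V = π·1.75² × L = 9.621128 × 464.704832 = 4470.984438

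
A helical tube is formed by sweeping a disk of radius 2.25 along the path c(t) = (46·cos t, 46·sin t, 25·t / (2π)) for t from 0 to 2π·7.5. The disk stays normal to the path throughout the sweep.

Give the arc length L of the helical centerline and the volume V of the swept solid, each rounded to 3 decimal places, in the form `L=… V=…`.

2πR = 2π·46 = 289.026524
per-turn = √(289.026524² + 25²) = √(83536.3317 + 625) = √84161.3317 = 290.105725
L = 7.5 × 290.105725 = 2175.792937
V = π·2.25² × L = 15.904313 × 2175.792937 = 34604.491480

L=2175.793 V=34604.491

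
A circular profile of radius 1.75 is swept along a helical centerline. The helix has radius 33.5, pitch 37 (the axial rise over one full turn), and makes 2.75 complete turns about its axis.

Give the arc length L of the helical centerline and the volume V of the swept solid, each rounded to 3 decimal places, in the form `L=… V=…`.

2πR = 2π·33.5 = 210.486708
per-turn = √(210.486708² + 37²) = √(44304.6542 + 1369) = √45673.6542 = 213.713954
L = 2.75 × 213.713954 = 587.713374
V = π·1.75² × L = 9.621128 × 587.713374 = 5654.465302

L=587.713 V=5654.465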